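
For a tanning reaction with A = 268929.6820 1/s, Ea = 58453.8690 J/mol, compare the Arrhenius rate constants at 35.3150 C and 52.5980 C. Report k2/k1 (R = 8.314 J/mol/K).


T1 = 35.3150 + 273.15 = 308.4650 K; T2 = 52.5980 + 273.15 = 325.7480 K
k1 = A * exp(-Ea/(R*T1)) = 268929.6820 * exp(-58453.8690/(8.314*308.4650)) = 3.3952e-05 1/s
k2 = A * exp(-Ea/(R*T2)) = 268929.6820 * exp(-58453.8690/(8.314*325.7480)) = 1.1378e-04 1/s
k2/k1 = 1.1378e-04 / 3.3952e-05 = 3.3511


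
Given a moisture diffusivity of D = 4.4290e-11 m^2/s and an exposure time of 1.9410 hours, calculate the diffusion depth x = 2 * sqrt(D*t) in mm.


t = 1.9410 hr * 3600 = 6987.6000 s
D * t = 4.4290e-11 * 6987.6000 = 3.0948e-07
x = 2 * sqrt(D*t) = 2 * sqrt(3.0948e-07) = 0.00111262 m = 1.1126 mm


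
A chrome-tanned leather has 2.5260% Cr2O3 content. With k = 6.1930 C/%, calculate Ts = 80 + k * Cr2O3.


Formula: Ts = 80 + k * Cr2O3
Substituting: Ts = 80 + 6.1930 * 2.5260
Result: 95.6435 C


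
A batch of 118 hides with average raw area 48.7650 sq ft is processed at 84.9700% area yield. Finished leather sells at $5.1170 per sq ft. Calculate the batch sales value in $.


Raw_total = N * avg_area = 118 * 48.7650 = 5754.2700 sq ft
Finished = Raw_total * yield / 100 = 5754.2700 * 84.9700 / 100 = 4889.4032 sq ft
Value = Finished * price = 4889.4032 * 5.1170 = 25019.0763 $


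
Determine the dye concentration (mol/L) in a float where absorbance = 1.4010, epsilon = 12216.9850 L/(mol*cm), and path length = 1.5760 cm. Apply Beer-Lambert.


Formula: c = A / (epsilon * l)
Substituting: c = 1.4010 / (12216.9850 * 1.5760)
Result: 7.2764e-05 mol/L


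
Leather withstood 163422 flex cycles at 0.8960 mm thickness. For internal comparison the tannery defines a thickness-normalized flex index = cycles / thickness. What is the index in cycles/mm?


Formula: Index = cycles / thickness
Substituting: Index = 163422 / 0.8960
Result: 182390.6250 cycles/mm


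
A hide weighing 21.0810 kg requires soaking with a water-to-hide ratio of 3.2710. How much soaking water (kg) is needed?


Formula: Water = hide_weight * ratio
Substituting: Water = 21.0810 * 3.2710
Result: 68.9560 kg


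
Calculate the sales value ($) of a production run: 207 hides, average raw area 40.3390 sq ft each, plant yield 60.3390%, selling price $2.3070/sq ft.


Raw_total = N * avg_area = 207 * 40.3390 = 8350.1730 sq ft
Finished = Raw_total * yield / 100 = 8350.1730 * 60.3390 / 100 = 5038.4109 sq ft
Value = Finished * price = 5038.4109 * 2.3070 = 11623.6139 $


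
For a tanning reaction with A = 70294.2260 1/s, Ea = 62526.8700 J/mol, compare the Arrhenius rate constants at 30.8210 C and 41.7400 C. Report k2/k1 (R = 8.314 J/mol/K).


T1 = 30.8210 + 273.15 = 303.9710 K; T2 = 41.7400 + 273.15 = 314.8900 K
k1 = A * exp(-Ea/(R*T1)) = 70294.2260 * exp(-62526.8700/(8.314*303.9710)) = 1.2643e-06 1/s
k2 = A * exp(-Ea/(R*T2)) = 70294.2260 * exp(-62526.8700/(8.314*314.8900)) = 2.9816e-06 1/s
k2/k1 = 2.9816e-06 / 1.2643e-06 = 2.3583


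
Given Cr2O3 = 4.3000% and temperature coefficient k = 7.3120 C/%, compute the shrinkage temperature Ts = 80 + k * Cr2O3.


Formula: Ts = 80 + k * Cr2O3
Substituting: Ts = 80 + 7.3120 * 4.3000
Result: 111.4416 C


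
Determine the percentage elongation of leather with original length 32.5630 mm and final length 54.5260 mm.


Formula: Elongation = (Lf - L0) / L0 * 100
Substituting: Elongation = (54.5260 - 32.5630) / 32.5630 * 100
Result: 67.4477 %


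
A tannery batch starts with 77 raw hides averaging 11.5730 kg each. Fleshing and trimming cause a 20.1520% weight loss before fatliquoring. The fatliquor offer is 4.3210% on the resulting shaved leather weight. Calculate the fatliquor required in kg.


Total_raw = N * avg_wt = 77 * 11.5730 = 891.1210 kg
Substrate = Total_raw * (1 - loss/100) = 891.1210 * (1 - 20.1520/100) = 711.5423 kg
Fat = Substrate * pct / 100 = 711.5423 * 4.3210 / 100 = 30.7457 kg


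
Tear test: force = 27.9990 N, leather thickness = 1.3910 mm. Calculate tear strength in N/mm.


Formula: Tear strength = force / thickness
Substituting: Tear strength = 27.9990 / 1.3910
Result: 20.1287 N/mm


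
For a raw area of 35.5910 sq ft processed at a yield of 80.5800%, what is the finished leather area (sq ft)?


Formula: finished = raw * yield / 100
Substituting: finished = 35.5910 * 80.5800 / 100
Result: 28.6792 sq ft


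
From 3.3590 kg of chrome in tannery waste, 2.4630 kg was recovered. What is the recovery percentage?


Formula: Recovery = recovered / input * 100
Substituting: Recovery = 2.4630 / 3.3590 * 100
Result: 73.3254 %


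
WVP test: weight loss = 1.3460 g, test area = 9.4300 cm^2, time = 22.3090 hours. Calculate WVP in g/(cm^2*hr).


Formula: WVP = loss / (area * time)
Substituting: WVP = 1.3460 / (9.4300 * 22.3090)
Result: 0.00639813 g/(cm^2*hr)


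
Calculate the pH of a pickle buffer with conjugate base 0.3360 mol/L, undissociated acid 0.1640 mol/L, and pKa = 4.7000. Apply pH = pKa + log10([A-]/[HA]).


ratio = [A-] / [HA] = 0.3360 / 0.1640 = 2.0488
log10(ratio) = 0.3115
pH = pKa + log10(ratio) = 4.7000 + 0.3115 = 5.0115


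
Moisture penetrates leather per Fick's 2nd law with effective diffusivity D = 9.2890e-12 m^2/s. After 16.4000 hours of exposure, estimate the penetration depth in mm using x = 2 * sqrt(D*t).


t = 16.4000 hr * 3600 = 59040.0000 s
D * t = 9.2890e-12 * 59040.0000 = 5.4842e-07
x = 2 * sqrt(D*t) = 2 * sqrt(5.4842e-07) = 0.00148111 m = 1.4811 mm


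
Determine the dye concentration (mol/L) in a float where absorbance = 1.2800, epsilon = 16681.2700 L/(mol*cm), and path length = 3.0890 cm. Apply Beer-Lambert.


Formula: c = A / (epsilon * l)
Substituting: c = 1.2800 / (16681.2700 * 3.0890)
Result: 2.4841e-05 mol/L


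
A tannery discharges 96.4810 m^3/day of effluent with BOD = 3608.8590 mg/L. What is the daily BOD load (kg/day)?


Formula: BOD_load = volume * conc / 1000
Substituting: BOD_load = 96.4810 * 3608.8590 / 1000
Result: 348.1863 kg/day


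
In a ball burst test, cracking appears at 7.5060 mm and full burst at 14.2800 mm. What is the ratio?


Formula: Ratio = crack / burst
Substituting: Ratio = 7.5060 / 14.2800
Result: 0.5256


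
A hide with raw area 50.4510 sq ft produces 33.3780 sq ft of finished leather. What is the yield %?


Formula: Yield = finished / raw * 100
Substituting: Yield = 33.3780 / 50.4510 * 100
Result: 66.1592 %


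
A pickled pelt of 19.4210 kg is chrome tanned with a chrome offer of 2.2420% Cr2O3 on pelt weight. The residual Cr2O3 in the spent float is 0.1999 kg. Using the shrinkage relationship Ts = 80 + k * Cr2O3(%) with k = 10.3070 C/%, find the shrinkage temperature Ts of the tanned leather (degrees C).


Offered = pelt * offer_pct / 100 = 19.4210 * 2.2420 / 100 = 0.4354 kg
Uptake = offered - residual = 0.4354 - 0.1999 = 0.2355 kg
Cr2O3% on pelt = uptake / pelt * 100 = 0.2355 / 19.4210 * 100 = 1.2127 %
Ts = 80 + k * Cr2O3% = 80 + 10.3070 * 1.2127 = 92.4993 C


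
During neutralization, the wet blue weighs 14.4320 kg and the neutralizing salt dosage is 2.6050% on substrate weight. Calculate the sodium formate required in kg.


Formula: Neutralizer = substrate * pct / 100
Substituting: Neutralizer = 14.4320 * 2.6050 / 100
Result: 0.3760 kg


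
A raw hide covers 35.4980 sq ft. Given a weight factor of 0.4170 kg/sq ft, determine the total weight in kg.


Formula: Weight = area * weight_per_sqft
Substituting: Weight = 35.4980 * 0.4170
Result: 14.8027 kg


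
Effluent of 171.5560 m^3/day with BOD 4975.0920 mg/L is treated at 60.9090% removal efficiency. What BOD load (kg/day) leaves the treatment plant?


Load_in = volume * conc / 1000 = 171.5560 * 4975.0920 / 1000 = 853.5069 kg/day
Removed = Load_in * eff / 100 = 853.5069 * 60.9090 / 100 = 519.8625 kg/day
Load_out = Load_in - Removed = 853.5069 - 519.8625 = 333.6444 kg/day


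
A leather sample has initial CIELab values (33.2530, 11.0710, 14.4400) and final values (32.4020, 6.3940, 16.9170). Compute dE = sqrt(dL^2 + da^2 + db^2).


dL = -0.8510, da = -4.6770, db = 2.4770
dE = sqrt((-0.8510)^2 + (-4.6770)^2 + 2.4770^2) = 5.3604


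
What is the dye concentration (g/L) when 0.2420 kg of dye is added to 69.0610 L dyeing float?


Formula: Conc = dye_mass(kg) / volume(L) * 1000
Substituting: Conc = 0.2420 / 69.0610 * 1000
Result: 3.5041 g/L


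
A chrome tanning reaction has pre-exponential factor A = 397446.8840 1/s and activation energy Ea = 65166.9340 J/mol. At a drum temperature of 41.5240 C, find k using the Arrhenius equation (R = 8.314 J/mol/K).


T_K = T_C + 273.15 = 41.5240 + 273.15 = 314.6740 K
exponent = -Ea / (R * T_K) = -65166.9340 / (8.314 * 314.6740) = -24.9090
k = A * exp(exponent) = 397446.8840 * exp(-24.9090) = 6.0455e-06 1/s


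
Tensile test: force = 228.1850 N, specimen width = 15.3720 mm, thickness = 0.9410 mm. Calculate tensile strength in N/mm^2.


Formula: TS = force / (width * thickness)
Substituting: TS = 228.1850 / (15.3720 * 0.9410)
Result: 15.7749 N/mm^2


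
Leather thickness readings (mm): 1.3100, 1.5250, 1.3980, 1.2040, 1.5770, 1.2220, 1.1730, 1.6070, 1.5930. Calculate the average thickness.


Formula: Average = sum / n
Substituting: Average = 12.6090 / 9
Result: 1.4010 mm


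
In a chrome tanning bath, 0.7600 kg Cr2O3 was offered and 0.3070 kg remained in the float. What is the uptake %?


Formula: Uptake = (offered - residual) / offered * 100
Substituting: Uptake = (0.7600 - 0.3070) / 0.7600 * 100
Result: 59.6053 %


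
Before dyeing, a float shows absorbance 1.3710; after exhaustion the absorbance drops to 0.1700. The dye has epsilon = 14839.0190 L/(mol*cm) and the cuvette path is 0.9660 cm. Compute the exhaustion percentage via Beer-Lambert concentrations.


c_initial = A_i / (epsilon * l) = 1.3710 / (14839.0190 * 0.9660) = 9.5643e-05 mol/L
c_final = A_f / (epsilon * l) = 0.1700 / (14839.0190 * 0.9660) = 1.1860e-05 mol/L
Exhaustion = (c_initial - c_final) / c_initial * 100 = (9.5643e-05 - 1.1860e-05) / 9.5643e-05 * 100 = 87.6003 %


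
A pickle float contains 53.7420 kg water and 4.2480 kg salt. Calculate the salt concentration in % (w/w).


Formula: Conc = salt / (water + salt) * 100
Substituting: Conc = 4.2480 / (53.7420 + 4.2480) * 100
Result: 7.3254 %


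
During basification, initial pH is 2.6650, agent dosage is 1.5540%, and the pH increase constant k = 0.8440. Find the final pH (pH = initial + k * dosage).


Formula: pH_final = pH_initial + k * base_pct
Substituting: pH_final = 2.6650 + 0.8440 * 1.5540
Result: 3.9766


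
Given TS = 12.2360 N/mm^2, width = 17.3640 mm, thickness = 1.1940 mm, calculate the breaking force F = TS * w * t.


Formula: F = TS * w * t
Substituting: F = 12.2360 * 17.3640 * 1.1940
Result: 253.6843 N


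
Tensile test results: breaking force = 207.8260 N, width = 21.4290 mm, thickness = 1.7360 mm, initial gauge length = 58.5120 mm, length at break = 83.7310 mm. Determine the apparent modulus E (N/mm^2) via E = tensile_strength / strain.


TS = F / (w * t) = 207.8260 / (21.4290 * 1.7360) = 5.5866 N/mm^2
strain = (Lf - L0) / L0 = (83.7310 - 58.5120) / 58.5120 = 0.4310
E = TS / strain = 5.5866 / 0.4310 = 12.9618 N/mm^2


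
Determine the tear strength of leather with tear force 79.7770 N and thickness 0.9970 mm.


Formula: Tear strength = force / thickness
Substituting: Tear strength = 79.7770 / 0.9970
Result: 80.0171 N/mm


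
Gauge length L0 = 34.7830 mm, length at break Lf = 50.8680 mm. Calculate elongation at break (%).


Formula: Elongation = (Lf - L0) / L0 * 100
Substituting: Elongation = (50.8680 - 34.7830) / 34.7830 * 100
Result: 46.2439 %


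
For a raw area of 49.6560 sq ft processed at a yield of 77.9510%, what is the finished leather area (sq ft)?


Formula: finished = raw * yield / 100
Substituting: finished = 49.6560 * 77.9510 / 100
Result: 38.7073 sq ft


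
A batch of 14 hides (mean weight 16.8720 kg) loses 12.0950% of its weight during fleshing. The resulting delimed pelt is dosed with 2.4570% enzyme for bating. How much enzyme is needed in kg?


Total_raw = N * avg_wt = 14 * 16.8720 = 236.2080 kg
Substrate = Total_raw * (1 - loss/100) = 236.2080 * (1 - 12.0950/100) = 207.6386 kg
Enzyme = Substrate * pct / 100 = 207.6386 * 2.4570 / 100 = 5.1017 kg


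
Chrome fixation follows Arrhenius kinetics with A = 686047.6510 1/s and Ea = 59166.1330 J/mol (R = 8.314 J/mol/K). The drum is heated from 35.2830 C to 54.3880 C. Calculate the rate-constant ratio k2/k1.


T1 = 35.2830 + 273.15 = 308.4330 K; T2 = 54.3880 + 273.15 = 327.5380 K
k1 = A * exp(-Ea/(R*T1)) = 686047.6510 * exp(-59166.1330/(8.314*308.4330)) = 6.5451e-05 1/s
k2 = A * exp(-Ea/(R*T2)) = 686047.6510 * exp(-59166.1330/(8.314*327.5380)) = 2.5142e-04 1/s
k2/k1 = 2.5142e-04 / 6.5451e-05 = 3.8413


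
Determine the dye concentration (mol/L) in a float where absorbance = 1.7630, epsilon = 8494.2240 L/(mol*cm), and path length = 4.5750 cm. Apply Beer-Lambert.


Formula: c = A / (epsilon * l)
Substituting: c = 1.7630 / (8494.2240 * 4.5750)
Result: 4.5367e-05 mol/L


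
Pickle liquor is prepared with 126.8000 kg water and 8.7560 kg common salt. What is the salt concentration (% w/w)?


Formula: Conc = salt / (water + salt) * 100
Substituting: Conc = 8.7560 / (126.8000 + 8.7560) * 100
Result: 6.4593 %


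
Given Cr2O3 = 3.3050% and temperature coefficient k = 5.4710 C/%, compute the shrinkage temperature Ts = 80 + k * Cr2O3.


Formula: Ts = 80 + k * Cr2O3
Substituting: Ts = 80 + 5.4710 * 3.3050
Result: 98.0817 C


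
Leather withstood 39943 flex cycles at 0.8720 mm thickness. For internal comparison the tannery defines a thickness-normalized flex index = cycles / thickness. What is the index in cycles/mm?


Formula: Index = cycles / thickness
Substituting: Index = 39943 / 0.8720
Result: 45806.1927 cycles/mm


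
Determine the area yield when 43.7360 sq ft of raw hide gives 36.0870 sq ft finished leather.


Formula: Yield = finished / raw * 100
Substituting: Yield = 36.0870 / 43.7360 * 100
Result: 82.5110 %


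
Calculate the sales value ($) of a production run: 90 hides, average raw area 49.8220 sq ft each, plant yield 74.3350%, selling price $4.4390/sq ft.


Raw_total = N * avg_area = 90 * 49.8220 = 4483.9800 sq ft
Finished = Raw_total * yield / 100 = 4483.9800 * 74.3350 / 100 = 3333.1665 sq ft
Value = Finished * price = 3333.1665 * 4.4390 = 14795.9262 $


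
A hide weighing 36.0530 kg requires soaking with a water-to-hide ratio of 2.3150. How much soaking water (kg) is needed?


Formula: Water = hide_weight * ratio
Substituting: Water = 36.0530 * 2.3150
Result: 83.4627 kg


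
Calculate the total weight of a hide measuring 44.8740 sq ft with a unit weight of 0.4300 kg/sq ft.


Formula: Weight = area * weight_per_sqft
Substituting: Weight = 44.8740 * 0.4300
Result: 19.2958 kg


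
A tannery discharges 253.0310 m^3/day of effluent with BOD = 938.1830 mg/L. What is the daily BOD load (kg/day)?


Formula: BOD_load = volume * conc / 1000
Substituting: BOD_load = 253.0310 * 938.1830 / 1000
Result: 237.3894 kg/day


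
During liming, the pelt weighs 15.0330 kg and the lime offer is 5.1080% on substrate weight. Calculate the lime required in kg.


Formula: Lime = substrate * pct / 100
Substituting: Lime = 15.0330 * 5.1080 / 100
Result: 0.7679 kg


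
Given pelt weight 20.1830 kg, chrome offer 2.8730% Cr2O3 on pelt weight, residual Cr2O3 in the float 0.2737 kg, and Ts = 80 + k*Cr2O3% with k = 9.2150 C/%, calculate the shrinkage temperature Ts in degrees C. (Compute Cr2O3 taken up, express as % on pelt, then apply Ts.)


Offered = pelt * offer_pct / 100 = 20.1830 * 2.8730 / 100 = 0.5799 kg
Uptake = offered - residual = 0.5799 - 0.2737 = 0.3062 kg
Cr2O3% on pelt = uptake / pelt * 100 = 0.3062 / 20.1830 * 100 = 1.5169 %
Ts = 80 + k * Cr2O3% = 80 + 9.2150 * 1.5169 = 93.9783 C


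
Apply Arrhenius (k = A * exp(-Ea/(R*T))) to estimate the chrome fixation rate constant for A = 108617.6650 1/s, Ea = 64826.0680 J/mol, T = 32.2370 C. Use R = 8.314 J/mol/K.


T_K = T_C + 273.15 = 32.2370 + 273.15 = 305.3870 K
exponent = -Ea / (R * T_K) = -64826.0680 / (8.314 * 305.3870) = -25.5323
k = A * exp(exponent) = 108617.6650 * exp(-25.5323) = 8.8590e-07 1/s


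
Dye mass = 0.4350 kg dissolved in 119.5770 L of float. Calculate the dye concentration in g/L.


Formula: Conc = dye_mass(kg) / volume(L) * 1000
Substituting: Conc = 0.4350 / 119.5770 * 1000
Result: 3.6378 g/L


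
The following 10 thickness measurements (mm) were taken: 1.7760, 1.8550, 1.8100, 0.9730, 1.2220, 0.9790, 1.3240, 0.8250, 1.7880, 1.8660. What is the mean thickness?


Formula: Average = sum / n
Substituting: Average = 14.4180 / 10
Result: 1.4418 mm


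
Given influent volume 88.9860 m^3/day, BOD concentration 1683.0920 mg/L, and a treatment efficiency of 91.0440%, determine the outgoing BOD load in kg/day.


Load_in = volume * conc / 1000 = 88.9860 * 1683.0920 / 1000 = 149.7716 kg/day
Removed = Load_in * eff / 100 = 149.7716 * 91.0440 / 100 = 136.3581 kg/day
Load_out = Load_in - Removed = 149.7716 - 136.3581 = 13.4135 kg/day


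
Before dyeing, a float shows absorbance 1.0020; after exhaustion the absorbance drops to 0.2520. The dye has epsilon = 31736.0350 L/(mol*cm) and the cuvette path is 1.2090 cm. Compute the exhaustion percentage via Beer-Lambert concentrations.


c_initial = A_i / (epsilon * l) = 1.0020 / (31736.0350 * 1.2090) = 2.6115e-05 mol/L
c_final = A_f / (epsilon * l) = 0.2520 / (31736.0350 * 1.2090) = 6.5678e-06 mol/L
Exhaustion = (c_initial - c_final) / c_initial * 100 = (2.6115e-05 - 6.5678e-06) / 2.6115e-05 * 100 = 74.8503 %


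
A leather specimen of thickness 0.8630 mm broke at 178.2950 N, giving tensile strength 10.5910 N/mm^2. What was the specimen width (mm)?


Formula: w = F / (TS * t)
Substituting: w = 178.2950 / (10.5910 * 0.8630)
Result: 19.5070 mm


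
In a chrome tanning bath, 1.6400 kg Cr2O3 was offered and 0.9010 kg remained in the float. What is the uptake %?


Formula: Uptake = (offered - residual) / offered * 100
Substituting: Uptake = (1.6400 - 0.9010) / 1.6400 * 100
Result: 45.0610 %


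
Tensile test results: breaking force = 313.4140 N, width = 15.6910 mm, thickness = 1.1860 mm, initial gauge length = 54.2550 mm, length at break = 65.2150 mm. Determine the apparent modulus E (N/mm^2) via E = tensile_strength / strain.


TS = F / (w * t) = 313.4140 / (15.6910 * 1.1860) = 16.8416 N/mm^2
strain = (Lf - L0) / L0 = (65.2150 - 54.2550) / 54.2550 = 0.2020
E = TS / strain = 16.8416 / 0.2020 = 83.3705 N/mm^2


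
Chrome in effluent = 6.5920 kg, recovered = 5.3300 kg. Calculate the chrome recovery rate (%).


Formula: Recovery = recovered / input * 100
Substituting: Recovery = 5.3300 / 6.5920 * 100
Result: 80.8556 %


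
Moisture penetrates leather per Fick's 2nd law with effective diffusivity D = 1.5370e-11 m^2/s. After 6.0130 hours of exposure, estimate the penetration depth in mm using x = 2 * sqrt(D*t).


t = 6.0130 hr * 3600 = 21646.8000 s
D * t = 1.5370e-11 * 21646.8000 = 3.3271e-07
x = 2 * sqrt(D*t) = 2 * sqrt(3.3271e-07) = 0.00115362 m = 1.1536 mm


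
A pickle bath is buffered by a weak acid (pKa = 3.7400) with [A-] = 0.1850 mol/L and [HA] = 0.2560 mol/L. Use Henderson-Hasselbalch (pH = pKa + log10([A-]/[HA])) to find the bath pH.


ratio = [A-] / [HA] = 0.1850 / 0.2560 = 0.7227
log10(ratio) = -0.1411
pH = pKa + log10(ratio) = 3.7400 - 0.1411 = 3.5989


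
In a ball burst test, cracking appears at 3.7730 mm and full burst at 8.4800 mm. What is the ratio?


Formula: Ratio = crack / burst
Substituting: Ratio = 3.7730 / 8.4800
Result: 0.4449


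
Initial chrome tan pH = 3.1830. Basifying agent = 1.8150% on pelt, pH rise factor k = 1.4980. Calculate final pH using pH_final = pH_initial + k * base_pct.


Formula: pH_final = pH_initial + k * base_pct
Substituting: pH_final = 3.1830 + 1.4980 * 1.8150
Result: 5.9019


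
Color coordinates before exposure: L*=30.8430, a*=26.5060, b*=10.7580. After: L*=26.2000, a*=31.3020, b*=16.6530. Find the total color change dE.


dL = -4.6430, da = 4.7960, db = 5.8950
dE = sqrt((-4.6430)^2 + 4.7960^2 + 5.8950^2) = 8.9056


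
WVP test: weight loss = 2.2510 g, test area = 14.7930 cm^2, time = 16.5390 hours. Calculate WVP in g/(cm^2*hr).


Formula: WVP = loss / (area * time)
Substituting: WVP = 2.2510 / (14.7930 * 16.5390)
Result: 0.00920047 g/(cm^2*hr)


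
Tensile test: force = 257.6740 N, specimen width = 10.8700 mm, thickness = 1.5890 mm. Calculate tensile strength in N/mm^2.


Formula: TS = force / (width * thickness)
Substituting: TS = 257.6740 / (10.8700 * 1.5890)
Result: 14.9182 N/mm^2


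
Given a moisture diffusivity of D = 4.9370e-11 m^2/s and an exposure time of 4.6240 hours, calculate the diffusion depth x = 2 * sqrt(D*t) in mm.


t = 4.6240 hr * 3600 = 16646.4000 s
D * t = 4.9370e-11 * 16646.4000 = 8.2183e-07
x = 2 * sqrt(D*t) = 2 * sqrt(8.2183e-07) = 0.0018131 m = 1.8131 mm


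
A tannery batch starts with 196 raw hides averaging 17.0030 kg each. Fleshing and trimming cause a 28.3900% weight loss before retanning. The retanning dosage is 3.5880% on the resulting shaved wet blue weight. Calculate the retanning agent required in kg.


Total_raw = N * avg_wt = 196 * 17.0030 = 3332.5880 kg
Substrate = Total_raw * (1 - loss/100) = 3332.5880 * (1 - 28.3900/100) = 2386.4663 kg
Retan = Substrate * pct / 100 = 2386.4663 * 3.5880 / 100 = 85.6264 kg


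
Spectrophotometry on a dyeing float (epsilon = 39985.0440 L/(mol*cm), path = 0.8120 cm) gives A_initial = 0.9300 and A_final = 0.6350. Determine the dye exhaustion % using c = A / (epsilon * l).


c_initial = A_i / (epsilon * l) = 0.9300 / (39985.0440 * 0.8120) = 2.8644e-05 mol/L
c_final = A_f / (epsilon * l) = 0.6350 / (39985.0440 * 0.8120) = 1.9558e-05 mol/L
Exhaustion = (c_initial - c_final) / c_initial * 100 = (2.8644e-05 - 1.9558e-05) / 2.8644e-05 * 100 = 31.7204 %


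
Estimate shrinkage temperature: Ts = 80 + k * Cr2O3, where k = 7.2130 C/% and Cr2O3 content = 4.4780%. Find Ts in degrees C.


Formula: Ts = 80 + k * Cr2O3
Substituting: Ts = 80 + 7.2130 * 4.4780
Result: 112.2998 C


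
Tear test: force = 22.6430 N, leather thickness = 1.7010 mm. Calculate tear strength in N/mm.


Formula: Tear strength = force / thickness
Substituting: Tear strength = 22.6430 / 1.7010
Result: 13.3116 N/mm


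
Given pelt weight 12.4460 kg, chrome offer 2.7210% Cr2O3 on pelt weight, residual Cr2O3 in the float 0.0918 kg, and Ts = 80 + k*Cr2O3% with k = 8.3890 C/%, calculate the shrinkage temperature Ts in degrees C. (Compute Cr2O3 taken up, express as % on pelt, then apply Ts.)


Offered = pelt * offer_pct / 100 = 12.4460 * 2.7210 / 100 = 0.3387 kg
Uptake = offered - residual = 0.3387 - 0.0918 = 0.2469 kg
Cr2O3% on pelt = uptake / pelt * 100 = 0.2469 / 12.4460 * 100 = 1.9834 %
Ts = 80 + k * Cr2O3% = 80 + 8.3890 * 1.9834 = 96.6389 C


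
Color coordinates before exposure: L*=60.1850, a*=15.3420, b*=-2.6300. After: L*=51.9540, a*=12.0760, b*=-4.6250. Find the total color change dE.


dL = -8.2310, da = -3.2660, db = -1.9950
dE = sqrt((-8.2310)^2 + (-3.2660)^2 + (-1.9950)^2) = 9.0772


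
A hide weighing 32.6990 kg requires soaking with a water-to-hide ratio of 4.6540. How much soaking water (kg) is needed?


Formula: Water = hide_weight * ratio
Substituting: Water = 32.6990 * 4.6540
Result: 152.1811 kg


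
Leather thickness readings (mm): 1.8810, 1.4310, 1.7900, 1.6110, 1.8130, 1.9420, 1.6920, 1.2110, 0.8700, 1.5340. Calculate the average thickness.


Formula: Average = sum / n
Substituting: Average = 15.7750 / 10
Result: 1.5775 mm


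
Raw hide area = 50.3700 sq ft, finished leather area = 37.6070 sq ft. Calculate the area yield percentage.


Formula: Yield = finished / raw * 100
Substituting: Yield = 37.6070 / 50.3700 * 100
Result: 74.6615 %


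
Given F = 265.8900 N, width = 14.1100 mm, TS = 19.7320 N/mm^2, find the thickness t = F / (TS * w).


Formula: t = F / (TS * w)
Substituting: t = 265.8900 / (19.7320 * 14.1100)
Result: 0.9550 mm


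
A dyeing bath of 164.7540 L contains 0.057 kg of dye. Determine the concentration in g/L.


Formula: Conc = dye_mass(kg) / volume(L) * 1000
Substituting: Conc = 0.057 / 164.7540 * 1000
Result: 0.3460 g/L


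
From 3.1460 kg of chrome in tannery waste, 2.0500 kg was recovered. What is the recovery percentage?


Formula: Recovery = recovered / input * 100
Substituting: Recovery = 2.0500 / 3.1460 * 100
Result: 65.1621 %


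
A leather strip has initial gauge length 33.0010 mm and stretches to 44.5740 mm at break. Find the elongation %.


Formula: Elongation = (Lf - L0) / L0 * 100
Substituting: Elongation = (44.5740 - 33.0010) / 33.0010 * 100
Result: 35.0686 %


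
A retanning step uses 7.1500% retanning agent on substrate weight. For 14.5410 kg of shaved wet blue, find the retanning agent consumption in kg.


Formula: Retan = substrate * pct / 100
Substituting: Retan = 14.5410 * 7.1500 / 100
Result: 1.0397 kg


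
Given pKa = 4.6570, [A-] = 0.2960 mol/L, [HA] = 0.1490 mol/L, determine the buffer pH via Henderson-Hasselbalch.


ratio = [A-] / [HA] = 0.2960 / 0.1490 = 1.9866
log10(ratio) = 0.2981
pH = pKa + log10(ratio) = 4.6570 + 0.2981 = 4.9551


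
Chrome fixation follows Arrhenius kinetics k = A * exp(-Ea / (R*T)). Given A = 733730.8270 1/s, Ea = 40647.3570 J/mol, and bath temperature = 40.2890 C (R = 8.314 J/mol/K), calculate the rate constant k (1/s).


T_K = T_C + 273.15 = 40.2890 + 273.15 = 313.4390 K
exponent = -Ea / (R * T_K) = -40647.3570 / (8.314 * 313.4390) = -15.5980
k = A * exp(exponent) = 733730.8270 * exp(-15.5980) = 0.1234 1/s


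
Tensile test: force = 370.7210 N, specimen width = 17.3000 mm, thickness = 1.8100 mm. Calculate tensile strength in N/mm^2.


Formula: TS = force / (width * thickness)
Substituting: TS = 370.7210 / (17.3000 * 1.8100)
Result: 11.8392 N/mm^2


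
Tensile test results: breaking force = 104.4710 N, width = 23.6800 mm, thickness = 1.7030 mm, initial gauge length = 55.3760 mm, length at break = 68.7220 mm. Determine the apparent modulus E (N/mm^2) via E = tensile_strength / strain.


TS = F / (w * t) = 104.4710 / (23.6800 * 1.7030) = 2.5906 N/mm^2
strain = (Lf - L0) / L0 = (68.7220 - 55.3760) / 55.3760 = 0.2410
E = TS / strain = 2.5906 / 0.2410 = 10.7490 N/mm^2


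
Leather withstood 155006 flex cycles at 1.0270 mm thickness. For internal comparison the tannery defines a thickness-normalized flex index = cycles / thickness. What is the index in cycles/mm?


Formula: Index = cycles / thickness
Substituting: Index = 155006 / 1.0270
Result: 150930.8666 cycles/mm


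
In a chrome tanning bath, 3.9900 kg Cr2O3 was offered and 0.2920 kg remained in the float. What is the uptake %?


Formula: Uptake = (offered - residual) / offered * 100
Substituting: Uptake = (3.9900 - 0.2920) / 3.9900 * 100
Result: 92.6817 %


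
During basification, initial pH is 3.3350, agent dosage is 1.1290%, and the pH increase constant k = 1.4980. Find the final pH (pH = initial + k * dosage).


Formula: pH_final = pH_initial + k * base_pct
Substituting: pH_final = 3.3350 + 1.4980 * 1.1290
Result: 5.0262


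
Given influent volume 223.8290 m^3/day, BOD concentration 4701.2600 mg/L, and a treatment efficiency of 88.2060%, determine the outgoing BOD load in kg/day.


Load_in = volume * conc / 1000 = 223.8290 * 4701.2600 / 1000 = 1052.2783 kg/day
Removed = Load_in * eff / 100 = 1052.2783 * 88.2060 / 100 = 928.1726 kg/day
Load_out = Load_in - Removed = 1052.2783 - 928.1726 = 124.1057 kg/day


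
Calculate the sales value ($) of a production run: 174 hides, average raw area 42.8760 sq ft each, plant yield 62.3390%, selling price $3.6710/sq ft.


Raw_total = N * avg_area = 174 * 42.8760 = 7460.4240 sq ft
Finished = Raw_total * yield / 100 = 7460.4240 * 62.3390 / 100 = 4650.7537 sq ft
Value = Finished * price = 4650.7537 * 3.6710 = 17072.9169 $


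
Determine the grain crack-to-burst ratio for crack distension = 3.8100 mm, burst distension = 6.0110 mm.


Formula: Ratio = crack / burst
Substituting: Ratio = 3.8100 / 6.0110
Result: 0.6338


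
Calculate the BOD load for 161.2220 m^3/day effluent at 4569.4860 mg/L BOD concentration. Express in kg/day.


Formula: BOD_load = volume * conc / 1000
Substituting: BOD_load = 161.2220 * 4569.4860 / 1000
Result: 736.7017 kg/day


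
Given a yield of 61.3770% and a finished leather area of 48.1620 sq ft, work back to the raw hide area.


Formula: raw = finished * 100 / yield
Substituting: raw = 48.1620 * 100 / 61.3770
Result: 78.4691 sq ft


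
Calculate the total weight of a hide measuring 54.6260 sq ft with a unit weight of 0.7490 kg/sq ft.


Formula: Weight = area * weight_per_sqft
Substituting: Weight = 54.6260 * 0.7490
Result: 40.9149 kg


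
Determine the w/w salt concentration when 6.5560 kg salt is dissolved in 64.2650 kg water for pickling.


Formula: Conc = salt / (water + salt) * 100
Substituting: Conc = 6.5560 / (64.2650 + 6.5560) * 100
Result: 9.2571 %


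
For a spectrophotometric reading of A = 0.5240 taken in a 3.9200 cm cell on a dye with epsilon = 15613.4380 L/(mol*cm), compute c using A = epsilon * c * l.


Formula: c = A / (epsilon * l)
Substituting: c = 0.5240 / (15613.4380 * 3.9200)
Result: 8.5614e-06 mol/L


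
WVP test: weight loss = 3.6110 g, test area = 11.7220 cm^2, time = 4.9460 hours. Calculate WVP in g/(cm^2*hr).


Formula: WVP = loss / (area * time)
Substituting: WVP = 3.6110 / (11.7220 * 4.9460)
Result: 0.0622833 g/(cm^2*hr)


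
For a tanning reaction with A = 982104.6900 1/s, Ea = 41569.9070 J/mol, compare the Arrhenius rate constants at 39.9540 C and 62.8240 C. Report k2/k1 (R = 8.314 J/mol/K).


T1 = 39.9540 + 273.15 = 313.1040 K; T2 = 62.8240 + 273.15 = 335.9740 K
k1 = A * exp(-Ea/(R*T1)) = 982104.6900 * exp(-41569.9070/(8.314*313.1040)) = 0.1140 1/s
k2 = A * exp(-Ea/(R*T2)) = 982104.6900 * exp(-41569.9070/(8.314*335.9740)) = 0.3380 1/s
k2/k1 = 0.3380 / 0.1140 = 2.9654


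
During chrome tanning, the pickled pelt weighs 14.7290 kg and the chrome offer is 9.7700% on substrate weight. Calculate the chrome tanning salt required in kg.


Formula: Chrome = substrate * pct / 100
Substituting: Chrome = 14.7290 * 9.7700 / 100
Result: 1.4390 kg


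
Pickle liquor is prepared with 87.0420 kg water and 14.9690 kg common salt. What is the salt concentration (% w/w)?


Formula: Conc = salt / (water + salt) * 100
Substituting: Conc = 14.9690 / (87.0420 + 14.9690) * 100
Result: 14.6739 %


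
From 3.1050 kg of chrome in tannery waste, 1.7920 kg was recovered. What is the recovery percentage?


Formula: Recovery = recovered / input * 100
Substituting: Recovery = 1.7920 / 3.1050 * 100
Result: 57.7134 %


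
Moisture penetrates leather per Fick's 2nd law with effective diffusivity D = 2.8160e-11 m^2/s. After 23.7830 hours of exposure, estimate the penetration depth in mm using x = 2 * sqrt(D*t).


t = 23.7830 hr * 3600 = 85618.8000 s
D * t = 2.8160e-11 * 85618.8000 = 2.4110e-06
x = 2 * sqrt(D*t) = 2 * sqrt(2.4110e-06) = 0.0031055 m = 3.1055 mm


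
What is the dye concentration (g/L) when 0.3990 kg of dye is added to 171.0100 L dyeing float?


Formula: Conc = dye_mass(kg) / volume(L) * 1000
Substituting: Conc = 0.3990 / 171.0100 * 1000
Result: 2.3332 g/L


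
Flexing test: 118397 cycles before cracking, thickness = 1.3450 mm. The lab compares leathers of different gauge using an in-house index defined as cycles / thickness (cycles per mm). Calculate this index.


Formula: Index = cycles / thickness
Substituting: Index = 118397 / 1.3450
Result: 88027.5093 cycles/mm


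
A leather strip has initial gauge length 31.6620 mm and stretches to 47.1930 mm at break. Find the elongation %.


Formula: Elongation = (Lf - L0) / L0 * 100
Substituting: Elongation = (47.1930 - 31.6620) / 31.6620 * 100
Result: 49.0525 %


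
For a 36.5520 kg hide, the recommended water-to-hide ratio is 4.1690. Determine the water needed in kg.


Formula: Water = hide_weight * ratio
Substituting: Water = 36.5520 * 4.1690
Result: 152.3853 kg


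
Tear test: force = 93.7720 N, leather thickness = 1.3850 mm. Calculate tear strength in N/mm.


Formula: Tear strength = force / thickness
Substituting: Tear strength = 93.7720 / 1.3850
Result: 67.7054 N/mm


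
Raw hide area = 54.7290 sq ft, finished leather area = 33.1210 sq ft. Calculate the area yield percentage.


Formula: Yield = finished / raw * 100
Substituting: Yield = 33.1210 / 54.7290 * 100
Result: 60.5182 %


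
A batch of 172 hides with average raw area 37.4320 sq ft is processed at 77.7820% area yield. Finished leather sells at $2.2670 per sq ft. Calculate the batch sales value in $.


Raw_total = N * avg_area = 172 * 37.4320 = 6438.3040 sq ft
Finished = Raw_total * yield / 100 = 6438.3040 * 77.7820 / 100 = 5007.8416 sq ft
Value = Finished * price = 5007.8416 * 2.2670 = 11352.7769 $


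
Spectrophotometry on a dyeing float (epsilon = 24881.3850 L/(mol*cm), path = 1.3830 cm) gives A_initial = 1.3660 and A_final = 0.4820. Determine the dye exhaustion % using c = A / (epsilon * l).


c_initial = A_i / (epsilon * l) = 1.3660 / (24881.3850 * 1.3830) = 3.9697e-05 mol/L
c_final = A_f / (epsilon * l) = 0.4820 / (24881.3850 * 1.3830) = 1.4007e-05 mol/L
Exhaustion = (c_initial - c_final) / c_initial * 100 = (3.9697e-05 - 1.4007e-05) / 3.9697e-05 * 100 = 64.7145 %


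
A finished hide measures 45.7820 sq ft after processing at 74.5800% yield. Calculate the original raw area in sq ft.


Formula: raw = finished * 100 / yield
Substituting: raw = 45.7820 * 100 / 74.5800
Result: 61.3864 sq ft


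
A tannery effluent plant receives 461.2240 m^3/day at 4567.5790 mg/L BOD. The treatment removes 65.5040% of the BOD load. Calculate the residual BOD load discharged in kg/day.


Load_in = volume * conc / 1000 = 461.2240 * 4567.5790 / 1000 = 2106.6771 kg/day
Removed = Load_in * eff / 100 = 2106.6771 * 65.5040 / 100 = 1379.9577 kg/day
Load_out = Load_in - Removed = 2106.6771 - 1379.9577 = 726.7193 kg/day


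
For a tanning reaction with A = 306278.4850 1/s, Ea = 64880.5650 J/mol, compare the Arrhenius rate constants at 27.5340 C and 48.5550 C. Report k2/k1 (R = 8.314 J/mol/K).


T1 = 27.5340 + 273.15 = 300.6840 K; T2 = 48.5550 + 273.15 = 321.7050 K
k1 = A * exp(-Ea/(R*T1)) = 306278.4850 * exp(-64880.5650/(8.314*300.6840)) = 1.6394e-06 1/s
k2 = A * exp(-Ea/(R*T2)) = 306278.4850 * exp(-64880.5650/(8.314*321.7050)) = 8.9372e-06 1/s
k2/k1 = 8.9372e-06 / 1.6394e-06 = 5.4513


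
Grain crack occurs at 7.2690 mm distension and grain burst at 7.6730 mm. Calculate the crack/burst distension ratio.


Formula: Ratio = crack / burst
Substituting: Ratio = 7.2690 / 7.6730
Result: 0.9473


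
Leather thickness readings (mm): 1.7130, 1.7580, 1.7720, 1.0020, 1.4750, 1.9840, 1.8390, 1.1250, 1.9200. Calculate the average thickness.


Formula: Average = sum / n
Substituting: Average = 14.5880 / 9
Result: 1.6209 mm


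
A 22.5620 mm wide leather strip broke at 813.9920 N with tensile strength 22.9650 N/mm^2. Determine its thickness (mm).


Formula: t = F / (TS * w)
Substituting: t = 813.9920 / (22.9650 * 22.5620)
Result: 1.5710 mm


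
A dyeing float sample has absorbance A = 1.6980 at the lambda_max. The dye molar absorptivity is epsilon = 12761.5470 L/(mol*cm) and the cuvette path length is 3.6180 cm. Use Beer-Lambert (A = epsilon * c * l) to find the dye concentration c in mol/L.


Formula: c = A / (epsilon * l)
Substituting: c = 1.6980 / (12761.5470 * 3.6180)
Result: 3.6776e-05 mol/L


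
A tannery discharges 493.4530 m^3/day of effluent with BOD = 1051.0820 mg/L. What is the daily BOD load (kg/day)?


Formula: BOD_load = volume * conc / 1000
Substituting: BOD_load = 493.4530 * 1051.0820 / 1000
Result: 518.6596 kg/day


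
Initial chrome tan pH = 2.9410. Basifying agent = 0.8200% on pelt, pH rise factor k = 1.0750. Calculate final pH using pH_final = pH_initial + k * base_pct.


Formula: pH_final = pH_initial + k * base_pct
Substituting: pH_final = 2.9410 + 1.0750 * 0.8200
Result: 3.8225


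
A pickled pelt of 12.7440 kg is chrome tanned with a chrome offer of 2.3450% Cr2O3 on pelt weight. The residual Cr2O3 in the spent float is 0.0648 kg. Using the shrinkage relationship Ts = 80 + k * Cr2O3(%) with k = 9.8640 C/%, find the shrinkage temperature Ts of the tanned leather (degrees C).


Offered = pelt * offer_pct / 100 = 12.7440 * 2.3450 / 100 = 0.2988 kg
Uptake = offered - residual = 0.2988 - 0.0648 = 0.2340 kg
Cr2O3% on pelt = uptake / pelt * 100 = 0.2340 / 12.7440 * 100 = 1.8365 %
Ts = 80 + k * Cr2O3% = 80 + 9.8640 * 1.8365 = 98.1155 C


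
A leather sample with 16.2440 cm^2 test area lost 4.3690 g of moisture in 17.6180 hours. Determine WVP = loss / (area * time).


Formula: WVP = loss / (area * time)
Substituting: WVP = 4.3690 / (16.2440 * 17.6180)
Result: 0.0152663 g/(cm^2*hr)


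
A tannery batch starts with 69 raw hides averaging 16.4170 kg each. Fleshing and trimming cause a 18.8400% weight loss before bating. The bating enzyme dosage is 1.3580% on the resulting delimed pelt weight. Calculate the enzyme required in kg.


Total_raw = N * avg_wt = 69 * 16.4170 = 1132.7730 kg
Substrate = Total_raw * (1 - loss/100) = 1132.7730 * (1 - 18.8400/100) = 919.3586 kg
Enzyme = Substrate * pct / 100 = 919.3586 * 1.3580 / 100 = 12.4849 kg


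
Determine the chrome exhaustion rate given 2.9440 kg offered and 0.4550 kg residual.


Formula: Uptake = (offered - residual) / offered * 100
Substituting: Uptake = (2.9440 - 0.4550) / 2.9440 * 100
Result: 84.5448 %


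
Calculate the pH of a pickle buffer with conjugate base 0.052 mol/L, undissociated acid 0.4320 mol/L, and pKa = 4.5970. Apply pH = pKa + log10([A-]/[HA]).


ratio = [A-] / [HA] = 0.052 / 0.4320 = 0.1204
log10(ratio) = -0.9195
pH = pKa + log10(ratio) = 4.5970 - 0.9195 = 3.6775


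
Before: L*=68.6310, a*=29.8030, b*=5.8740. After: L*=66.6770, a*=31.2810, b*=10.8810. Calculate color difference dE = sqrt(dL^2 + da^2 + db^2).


dL = -1.9540, da = 1.4780, db = 5.0070
dE = sqrt((-1.9540)^2 + 1.4780^2 + 5.0070^2) = 5.5743


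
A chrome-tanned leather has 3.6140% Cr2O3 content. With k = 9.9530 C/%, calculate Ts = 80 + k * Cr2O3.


Formula: Ts = 80 + k * Cr2O3
Substituting: Ts = 80 + 9.9530 * 3.6140
Result: 115.9701 C


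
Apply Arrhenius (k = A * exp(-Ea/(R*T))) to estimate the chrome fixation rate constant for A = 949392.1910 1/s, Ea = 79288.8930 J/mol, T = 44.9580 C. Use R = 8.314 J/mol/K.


T_K = T_C + 273.15 = 44.9580 + 273.15 = 318.1080 K
exponent = -Ea / (R * T_K) = -79288.8930 / (8.314 * 318.1080) = -29.9797
k = A * exp(exponent) = 949392.1910 * exp(-29.9797) = 9.0660e-08 1/s


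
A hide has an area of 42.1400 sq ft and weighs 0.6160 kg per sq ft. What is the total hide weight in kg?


Formula: Weight = area * weight_per_sqft
Substituting: Weight = 42.1400 * 0.6160
Result: 25.9582 kg


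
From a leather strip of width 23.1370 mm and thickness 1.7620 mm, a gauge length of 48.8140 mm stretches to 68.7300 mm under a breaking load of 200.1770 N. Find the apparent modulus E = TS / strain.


TS = F / (w * t) = 200.1770 / (23.1370 * 1.7620) = 4.9102 N/mm^2
strain = (Lf - L0) / L0 = (68.7300 - 48.8140) / 48.8140 = 0.4080
E = TS / strain = 4.9102 / 0.4080 = 12.0349 N/mm^2


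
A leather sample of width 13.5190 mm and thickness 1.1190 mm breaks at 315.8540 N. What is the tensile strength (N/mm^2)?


Formula: TS = force / (width * thickness)
Substituting: TS = 315.8540 / (13.5190 * 1.1190)
Result: 20.8791 N/mm^2


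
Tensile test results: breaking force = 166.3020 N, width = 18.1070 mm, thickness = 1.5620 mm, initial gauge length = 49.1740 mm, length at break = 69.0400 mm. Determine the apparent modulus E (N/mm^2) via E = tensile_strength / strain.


TS = F / (w * t) = 166.3020 / (18.1070 * 1.5620) = 5.8799 N/mm^2
strain = (Lf - L0) / L0 = (69.0400 - 49.1740) / 49.1740 = 0.4040
E = TS / strain = 5.8799 / 0.4040 = 14.5544 N/mm^2
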